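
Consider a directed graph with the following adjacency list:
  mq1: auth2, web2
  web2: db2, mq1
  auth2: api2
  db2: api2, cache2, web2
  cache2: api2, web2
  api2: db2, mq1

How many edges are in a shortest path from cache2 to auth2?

Distance 0: cache2.
Distance 1: api2, web2.
Distance 2: db2, mq1.
Distance 3: auth2 — contains auth2.

3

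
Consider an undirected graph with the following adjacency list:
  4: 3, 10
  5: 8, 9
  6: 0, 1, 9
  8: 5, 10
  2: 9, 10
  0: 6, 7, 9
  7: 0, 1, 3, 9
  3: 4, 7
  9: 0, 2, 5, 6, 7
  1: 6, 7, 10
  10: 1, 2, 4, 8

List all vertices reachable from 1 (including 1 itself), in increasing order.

Start at 1.
Its neighbours: 6, 7, 10.
Then their neighbours: 0, 2, 3, 4, 8, 9.
Then next layer: 5.
Every vertex is now reached.

0, 1, 2, 3, 4, 5, 6, 7, 8, 9, 10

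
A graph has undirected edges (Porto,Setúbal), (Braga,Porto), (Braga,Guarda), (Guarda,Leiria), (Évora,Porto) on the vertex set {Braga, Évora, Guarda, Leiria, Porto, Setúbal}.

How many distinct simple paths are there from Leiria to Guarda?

1

Leiria–Guarda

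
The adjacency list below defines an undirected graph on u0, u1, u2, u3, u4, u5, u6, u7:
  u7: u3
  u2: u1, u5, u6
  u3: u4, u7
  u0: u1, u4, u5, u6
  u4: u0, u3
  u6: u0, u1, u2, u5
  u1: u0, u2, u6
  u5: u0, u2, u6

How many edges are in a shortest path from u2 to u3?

4

Distance 0: u2.
Distance 1: u1, u5, u6.
Distance 2: u0.
Distance 3: u4.
Distance 4: u3 — contains u3.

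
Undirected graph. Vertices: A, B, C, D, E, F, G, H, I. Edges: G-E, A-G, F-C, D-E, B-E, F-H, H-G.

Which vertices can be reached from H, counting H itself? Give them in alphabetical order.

A, B, C, D, E, F, G, H

Start at H.
Its neighbours: F, G.
Then their neighbours: A, C, E.
Then next layer: B, D.
Nothing further is reachable.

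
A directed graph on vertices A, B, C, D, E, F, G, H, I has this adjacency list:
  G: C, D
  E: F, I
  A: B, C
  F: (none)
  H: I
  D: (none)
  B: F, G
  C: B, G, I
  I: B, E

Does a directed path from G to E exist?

Explore from G.
Distance 1: reach C, D.
Distance 2: reach B, I.
Distance 3: reach E, F.
Found E.

Yes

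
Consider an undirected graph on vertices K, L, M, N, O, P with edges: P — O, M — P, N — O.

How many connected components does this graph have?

From K: component {K}.
From L: component {L}.
From M: component {M, N, O, P}.
That's 3 components.

3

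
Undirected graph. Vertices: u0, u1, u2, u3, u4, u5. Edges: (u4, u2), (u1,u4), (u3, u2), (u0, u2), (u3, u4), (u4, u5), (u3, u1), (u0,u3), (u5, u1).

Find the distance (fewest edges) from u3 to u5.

Distance 0: u3.
Distance 1: u0, u1, u2, u4.
Distance 2: u5 — contains u5.

2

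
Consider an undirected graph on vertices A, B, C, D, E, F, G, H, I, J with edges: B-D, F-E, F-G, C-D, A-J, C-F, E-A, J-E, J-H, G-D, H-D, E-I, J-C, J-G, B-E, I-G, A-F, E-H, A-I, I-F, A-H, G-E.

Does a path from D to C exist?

Explore from D.
Distance 1: reach B, C, G, H.
Found C.

Yes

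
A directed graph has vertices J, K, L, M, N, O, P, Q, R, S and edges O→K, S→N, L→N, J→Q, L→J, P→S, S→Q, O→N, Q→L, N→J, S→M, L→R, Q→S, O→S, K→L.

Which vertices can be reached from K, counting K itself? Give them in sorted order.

J, K, L, M, N, Q, R, S

Start at K.
Its neighbours: L.
Then their neighbours: J, N, R.
Then next layer: Q.
Then next layer: S.
Then next layer: M.
Nothing further is reachable.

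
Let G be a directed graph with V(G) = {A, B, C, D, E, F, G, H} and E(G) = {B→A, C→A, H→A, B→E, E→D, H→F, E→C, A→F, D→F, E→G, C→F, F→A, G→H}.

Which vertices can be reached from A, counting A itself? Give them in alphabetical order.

Start at A.
Its neighbours: F.
Nothing further is reachable.

A, F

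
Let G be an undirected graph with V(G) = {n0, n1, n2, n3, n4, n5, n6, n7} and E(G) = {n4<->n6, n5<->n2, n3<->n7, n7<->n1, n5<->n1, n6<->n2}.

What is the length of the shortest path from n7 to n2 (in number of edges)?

Distance 0: n7.
Distance 1: n1, n3.
Distance 2: n5.
Distance 3: n2 — contains n2.

3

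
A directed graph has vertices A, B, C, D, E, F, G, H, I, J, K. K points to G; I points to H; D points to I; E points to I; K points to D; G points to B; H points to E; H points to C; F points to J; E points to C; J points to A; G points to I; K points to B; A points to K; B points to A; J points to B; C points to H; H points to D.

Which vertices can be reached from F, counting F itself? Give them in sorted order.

Start at F.
Its neighbours: J.
Then their neighbours: A, B.
Then next layer: K.
Then next layer: D, G.
Then next layer: I.
Then next layer: H.
Then next layer: C, E.
Every vertex is now reached.

A, B, C, D, E, F, G, H, I, J, K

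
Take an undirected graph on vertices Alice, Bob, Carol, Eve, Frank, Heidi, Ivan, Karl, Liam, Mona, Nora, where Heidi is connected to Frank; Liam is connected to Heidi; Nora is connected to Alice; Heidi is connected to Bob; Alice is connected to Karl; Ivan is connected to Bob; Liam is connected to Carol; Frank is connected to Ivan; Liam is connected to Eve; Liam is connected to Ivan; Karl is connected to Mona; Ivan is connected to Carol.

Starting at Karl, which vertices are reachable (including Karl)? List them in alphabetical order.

Start at Karl.
Its neighbours: Alice, Mona.
Then their neighbours: Nora.
Nothing further is reachable.

Alice, Karl, Mona, Nora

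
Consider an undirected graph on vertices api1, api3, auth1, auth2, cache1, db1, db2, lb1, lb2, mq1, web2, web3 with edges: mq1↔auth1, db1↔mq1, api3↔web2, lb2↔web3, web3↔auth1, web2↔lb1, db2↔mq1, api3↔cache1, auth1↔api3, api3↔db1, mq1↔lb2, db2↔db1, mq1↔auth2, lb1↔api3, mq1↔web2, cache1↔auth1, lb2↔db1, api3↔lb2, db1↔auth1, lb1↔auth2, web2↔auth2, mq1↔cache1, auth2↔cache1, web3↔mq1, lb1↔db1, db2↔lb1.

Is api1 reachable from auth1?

No

Explore from auth1.
Distance 1: reach api3, cache1, db1, mq1, web3.
Distance 2: reach auth2, db2, lb1, lb2, web2.
The search is exhausted without reaching api1; it lies in a different component.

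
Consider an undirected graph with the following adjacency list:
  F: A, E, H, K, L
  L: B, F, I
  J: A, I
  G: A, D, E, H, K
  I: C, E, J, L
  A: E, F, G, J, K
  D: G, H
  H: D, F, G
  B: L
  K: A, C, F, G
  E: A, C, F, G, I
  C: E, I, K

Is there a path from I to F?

Explore from I.
Distance 1: reach C, E, J, L.
Distance 2: reach A, B, F, G, K.
Found F.

Yes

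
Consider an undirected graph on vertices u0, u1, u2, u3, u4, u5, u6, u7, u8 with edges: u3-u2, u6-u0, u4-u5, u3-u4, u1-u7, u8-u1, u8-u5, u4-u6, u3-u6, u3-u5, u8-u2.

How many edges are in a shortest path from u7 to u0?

6

Distance 0: u7.
Distance 1: u1.
Distance 2: u8.
Distance 3: u2, u5.
Distance 4: u3, u4.
Distance 5: u6.
Distance 6: u0 — contains u0.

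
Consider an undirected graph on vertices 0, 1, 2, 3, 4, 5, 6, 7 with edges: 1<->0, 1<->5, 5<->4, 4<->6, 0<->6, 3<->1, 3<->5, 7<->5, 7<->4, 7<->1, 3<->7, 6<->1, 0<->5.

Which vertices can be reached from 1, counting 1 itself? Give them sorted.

0, 1, 3, 4, 5, 6, 7

Start at 1.
Its neighbours: 0, 3, 5, 6, 7.
Then their neighbours: 4.
Nothing further is reachable.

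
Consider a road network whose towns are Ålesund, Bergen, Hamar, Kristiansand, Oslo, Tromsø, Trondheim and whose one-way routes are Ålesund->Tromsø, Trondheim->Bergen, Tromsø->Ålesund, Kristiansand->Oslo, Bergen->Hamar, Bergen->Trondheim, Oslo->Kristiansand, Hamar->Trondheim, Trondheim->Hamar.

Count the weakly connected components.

From Ålesund: component {Ålesund, Tromsø}.
From Bergen: component {Bergen, Hamar, Trondheim}.
From Kristiansand: component {Kristiansand, Oslo}.
That's 3 components.

3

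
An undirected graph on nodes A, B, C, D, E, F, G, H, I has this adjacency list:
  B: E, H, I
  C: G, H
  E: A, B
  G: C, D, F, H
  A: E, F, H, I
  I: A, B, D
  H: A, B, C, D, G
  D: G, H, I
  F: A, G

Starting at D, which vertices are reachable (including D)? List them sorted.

Start at D.
Its neighbours: G, H, I.
Then their neighbours: A, B, C, F.
Then next layer: E.
Every vertex is now reached.

A, B, C, D, E, F, G, H, I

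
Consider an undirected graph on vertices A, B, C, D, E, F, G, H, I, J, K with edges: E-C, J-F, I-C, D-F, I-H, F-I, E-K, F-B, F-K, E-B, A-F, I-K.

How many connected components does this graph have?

2

From A: component {A, B, C, D, E, F, H, I, J, K}.
From G: component {G}.
That's 2 components.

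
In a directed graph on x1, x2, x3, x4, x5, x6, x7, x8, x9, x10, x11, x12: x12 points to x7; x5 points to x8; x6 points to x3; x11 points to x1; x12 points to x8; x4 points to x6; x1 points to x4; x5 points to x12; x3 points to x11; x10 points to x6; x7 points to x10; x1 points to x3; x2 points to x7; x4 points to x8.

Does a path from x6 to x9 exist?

Explore from x6.
Distance 1: reach x3.
Distance 2: reach x11.
Distance 3: reach x1.
Distance 4: reach x4.
Distance 5: reach x8.
The search from x6 is exhausted; no directed path reaches x9.

No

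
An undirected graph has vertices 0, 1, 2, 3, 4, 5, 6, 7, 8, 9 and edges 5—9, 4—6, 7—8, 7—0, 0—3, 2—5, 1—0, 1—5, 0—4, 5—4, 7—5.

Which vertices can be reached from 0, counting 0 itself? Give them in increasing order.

Start at 0.
Its neighbours: 1, 3, 4, 7.
Then their neighbours: 5, 6, 8.
Then next layer: 2, 9.
Every vertex is now reached.

0, 1, 2, 3, 4, 5, 6, 7, 8, 9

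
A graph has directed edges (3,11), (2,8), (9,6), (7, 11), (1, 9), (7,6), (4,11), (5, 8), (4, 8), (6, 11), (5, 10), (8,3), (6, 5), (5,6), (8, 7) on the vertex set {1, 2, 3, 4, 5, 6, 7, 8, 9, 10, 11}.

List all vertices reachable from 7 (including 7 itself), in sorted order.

Start at 7.
Its neighbours: 6, 11.
Then their neighbours: 5.
Then next layer: 8, 10.
Then next layer: 3.
Nothing further is reachable.

3, 5, 6, 7, 8, 10, 11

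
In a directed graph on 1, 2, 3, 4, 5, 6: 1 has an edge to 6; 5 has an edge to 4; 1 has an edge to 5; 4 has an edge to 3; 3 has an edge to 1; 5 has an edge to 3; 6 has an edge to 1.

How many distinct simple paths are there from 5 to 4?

5→4

1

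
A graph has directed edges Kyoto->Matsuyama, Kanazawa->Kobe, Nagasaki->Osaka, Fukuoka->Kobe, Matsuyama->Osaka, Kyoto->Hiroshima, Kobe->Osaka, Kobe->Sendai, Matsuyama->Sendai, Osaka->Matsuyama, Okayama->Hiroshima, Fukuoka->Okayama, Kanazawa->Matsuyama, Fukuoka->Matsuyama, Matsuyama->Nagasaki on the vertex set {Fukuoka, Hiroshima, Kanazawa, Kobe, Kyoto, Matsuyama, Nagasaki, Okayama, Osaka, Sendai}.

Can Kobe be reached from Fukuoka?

Yes

Explore from Fukuoka.
Distance 1: reach Kobe, Matsuyama, Okayama.
Found Kobe.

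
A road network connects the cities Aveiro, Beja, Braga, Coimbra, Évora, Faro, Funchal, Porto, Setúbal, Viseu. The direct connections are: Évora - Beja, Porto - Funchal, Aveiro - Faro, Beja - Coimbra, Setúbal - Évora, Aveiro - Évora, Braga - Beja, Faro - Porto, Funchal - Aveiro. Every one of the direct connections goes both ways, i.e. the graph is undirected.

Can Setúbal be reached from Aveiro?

Yes

Explore from Aveiro.
Distance 1: reach Évora, Faro, Funchal.
Distance 2: reach Beja, Porto, Setúbal.
Found Setúbal.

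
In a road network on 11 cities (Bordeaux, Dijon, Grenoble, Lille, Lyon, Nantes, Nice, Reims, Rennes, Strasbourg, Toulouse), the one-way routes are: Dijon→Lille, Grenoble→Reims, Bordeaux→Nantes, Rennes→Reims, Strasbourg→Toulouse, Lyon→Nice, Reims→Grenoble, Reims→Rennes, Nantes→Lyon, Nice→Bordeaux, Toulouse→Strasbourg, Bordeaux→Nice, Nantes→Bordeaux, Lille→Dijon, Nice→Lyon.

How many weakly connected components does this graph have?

4

From Bordeaux: component {Bordeaux, Lyon, Nantes, Nice}.
From Dijon: component {Dijon, Lille}.
From Grenoble: component {Grenoble, Reims, Rennes}.
From Strasbourg: component {Strasbourg, Toulouse}.
That's 4 components.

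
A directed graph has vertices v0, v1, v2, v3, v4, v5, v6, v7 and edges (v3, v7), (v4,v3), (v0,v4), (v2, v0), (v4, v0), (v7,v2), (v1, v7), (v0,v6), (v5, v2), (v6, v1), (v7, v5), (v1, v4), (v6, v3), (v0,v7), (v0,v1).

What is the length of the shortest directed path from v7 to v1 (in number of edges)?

3

Distance 0: v7.
Distance 1: v2, v5.
Distance 2: v0.
Distance 3: v1, v4, v6 — contains v1.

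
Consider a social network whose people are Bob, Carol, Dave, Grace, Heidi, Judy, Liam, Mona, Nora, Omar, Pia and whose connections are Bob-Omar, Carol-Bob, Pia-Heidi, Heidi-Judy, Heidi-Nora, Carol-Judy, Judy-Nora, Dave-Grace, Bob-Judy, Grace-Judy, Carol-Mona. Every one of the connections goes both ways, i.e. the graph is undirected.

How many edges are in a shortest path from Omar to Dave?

Distance 0: Omar.
Distance 1: Bob.
Distance 2: Carol, Judy.
Distance 3: Grace, Heidi, Mona, Nora.
Distance 4: Dave, Pia — contains Dave.

4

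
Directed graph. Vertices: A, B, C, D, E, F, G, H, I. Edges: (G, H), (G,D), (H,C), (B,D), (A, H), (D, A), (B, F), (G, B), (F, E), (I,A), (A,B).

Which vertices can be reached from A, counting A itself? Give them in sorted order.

Start at A.
Its neighbours: B, H.
Then their neighbours: C, D, F.
Then next layer: E.
Nothing further is reachable.

A, B, C, D, E, F, H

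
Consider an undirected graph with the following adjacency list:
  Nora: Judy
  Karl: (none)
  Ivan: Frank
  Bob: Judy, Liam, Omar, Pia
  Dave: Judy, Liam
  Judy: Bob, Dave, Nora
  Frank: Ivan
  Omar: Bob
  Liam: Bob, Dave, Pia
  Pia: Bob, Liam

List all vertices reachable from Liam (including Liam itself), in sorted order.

Start at Liam.
Its neighbours: Bob, Dave, Pia.
Then their neighbours: Judy, Omar.
Then next layer: Nora.
Nothing further is reachable.

Bob, Dave, Judy, Liam, Nora, Omar, Pia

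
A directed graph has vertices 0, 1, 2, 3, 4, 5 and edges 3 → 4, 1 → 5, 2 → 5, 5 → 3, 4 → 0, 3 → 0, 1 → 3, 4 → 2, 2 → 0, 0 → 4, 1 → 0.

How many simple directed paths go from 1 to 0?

1→0
1→3→0
1→3→4→0
1→3→4→2→0
1→5→3→0
1→5→3→4→0
1→5→3→4→2→0

7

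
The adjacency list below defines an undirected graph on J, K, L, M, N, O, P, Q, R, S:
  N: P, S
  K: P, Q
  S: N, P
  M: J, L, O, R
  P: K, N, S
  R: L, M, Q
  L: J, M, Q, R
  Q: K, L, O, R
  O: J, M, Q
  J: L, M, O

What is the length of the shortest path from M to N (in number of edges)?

Distance 0: M.
Distance 1: J, L, O, R.
Distance 2: Q.
Distance 3: K.
Distance 4: P.
Distance 5: N, S — contains N.

5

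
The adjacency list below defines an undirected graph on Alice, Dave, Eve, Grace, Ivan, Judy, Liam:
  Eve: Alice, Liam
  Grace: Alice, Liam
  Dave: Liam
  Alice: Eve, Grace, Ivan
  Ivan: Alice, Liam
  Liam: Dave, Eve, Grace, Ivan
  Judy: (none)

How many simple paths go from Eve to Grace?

Eve–Alice–Grace
Eve–Alice–Ivan–Liam–Grace
Eve–Liam–Grace
Eve–Liam–Ivan–Alice–Grace

4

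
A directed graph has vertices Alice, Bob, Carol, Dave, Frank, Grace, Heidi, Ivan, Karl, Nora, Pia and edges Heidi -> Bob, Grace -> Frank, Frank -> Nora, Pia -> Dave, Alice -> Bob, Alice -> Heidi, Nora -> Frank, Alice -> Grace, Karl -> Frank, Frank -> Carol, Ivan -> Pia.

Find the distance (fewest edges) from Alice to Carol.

Distance 0: Alice.
Distance 1: Bob, Grace, Heidi.
Distance 2: Frank.
Distance 3: Carol, Nora — contains Carol.

3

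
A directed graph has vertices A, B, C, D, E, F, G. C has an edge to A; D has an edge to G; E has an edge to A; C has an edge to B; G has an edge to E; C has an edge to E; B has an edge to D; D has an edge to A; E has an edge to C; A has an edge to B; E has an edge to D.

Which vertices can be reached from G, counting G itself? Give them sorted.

Start at G.
Its neighbours: E.
Then their neighbours: A, C, D.
Then next layer: B.
Nothing further is reachable.

A, B, C, D, E, G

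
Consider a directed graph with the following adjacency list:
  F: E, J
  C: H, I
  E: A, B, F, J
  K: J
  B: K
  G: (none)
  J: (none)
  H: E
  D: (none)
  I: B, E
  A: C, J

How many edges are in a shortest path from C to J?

Distance 0: C.
Distance 1: H, I.
Distance 2: B, E.
Distance 3: A, F, J, K — contains J.

3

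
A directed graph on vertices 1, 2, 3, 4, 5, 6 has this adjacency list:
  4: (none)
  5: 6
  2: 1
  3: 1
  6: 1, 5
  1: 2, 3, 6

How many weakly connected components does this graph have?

2

From 1: component {1, 2, 3, 5, 6}.
From 4: component {4}.
That's 2 components.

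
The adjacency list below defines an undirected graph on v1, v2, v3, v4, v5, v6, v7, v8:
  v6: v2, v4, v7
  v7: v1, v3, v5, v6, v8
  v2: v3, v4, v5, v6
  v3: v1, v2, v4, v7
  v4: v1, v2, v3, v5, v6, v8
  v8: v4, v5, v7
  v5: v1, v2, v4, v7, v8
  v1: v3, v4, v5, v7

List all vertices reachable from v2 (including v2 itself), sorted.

v1, v2, v3, v4, v5, v6, v7, v8

Start at v2.
Its neighbours: v3, v4, v5, v6.
Then their neighbours: v1, v7, v8.
Every vertex is now reached.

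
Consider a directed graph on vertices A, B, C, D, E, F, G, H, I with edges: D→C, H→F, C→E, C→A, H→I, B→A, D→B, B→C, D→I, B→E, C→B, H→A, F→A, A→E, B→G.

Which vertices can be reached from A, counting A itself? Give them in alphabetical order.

Start at A.
Its neighbours: E.
Nothing further is reachable.

A, E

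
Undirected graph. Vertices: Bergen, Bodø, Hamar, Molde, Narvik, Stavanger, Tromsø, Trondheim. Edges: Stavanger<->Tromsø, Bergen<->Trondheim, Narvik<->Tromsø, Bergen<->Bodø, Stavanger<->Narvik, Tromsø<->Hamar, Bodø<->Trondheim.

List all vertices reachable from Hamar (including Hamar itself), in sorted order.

Start at Hamar.
Its neighbours: Tromsø.
Then their neighbours: Narvik, Stavanger.
Nothing further is reachable.

Hamar, Narvik, Stavanger, Tromsø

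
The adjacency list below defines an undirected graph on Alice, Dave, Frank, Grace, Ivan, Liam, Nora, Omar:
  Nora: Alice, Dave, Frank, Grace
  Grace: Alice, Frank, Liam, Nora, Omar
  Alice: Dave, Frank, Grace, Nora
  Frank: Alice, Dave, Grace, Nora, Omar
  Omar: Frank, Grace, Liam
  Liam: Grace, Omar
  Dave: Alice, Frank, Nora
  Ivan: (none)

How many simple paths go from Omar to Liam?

13

Omar–Frank–Alice–Dave–Nora–Grace–Liam
Omar–Frank–Alice–Grace–Liam
Omar–Frank–Alice–Nora–Grace–Liam
Omar–Frank–Dave–Alice–Grace–Liam
Omar–Frank–Dave–Alice–Nora–Grace–Liam
Omar–Frank–Dave–Nora–Alice–Grace–Liam
Omar–Frank–Dave–Nora–Grace–Liam
Omar–Frank–Grace–Liam
Omar–Frank–Nora–Alice–Grace–Liam
Omar–Frank–Nora–Dave–Alice–Grace–Liam
Omar–Frank–Nora–Grace–Liam
Omar–Grace–Liam
Omar–Liam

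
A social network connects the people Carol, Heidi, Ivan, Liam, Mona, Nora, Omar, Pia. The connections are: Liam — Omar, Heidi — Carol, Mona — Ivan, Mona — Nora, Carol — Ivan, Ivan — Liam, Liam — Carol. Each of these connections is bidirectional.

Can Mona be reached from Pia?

Pia has no edges, so nothing is reachable from it.

No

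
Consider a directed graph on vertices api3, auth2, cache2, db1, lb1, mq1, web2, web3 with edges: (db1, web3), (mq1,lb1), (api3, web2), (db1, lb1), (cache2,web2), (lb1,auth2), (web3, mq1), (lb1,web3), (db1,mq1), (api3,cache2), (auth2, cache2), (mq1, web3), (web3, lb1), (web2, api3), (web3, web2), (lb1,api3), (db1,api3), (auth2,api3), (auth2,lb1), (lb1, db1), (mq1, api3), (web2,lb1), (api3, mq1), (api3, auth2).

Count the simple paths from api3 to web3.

api3→auth2→cache2→web2→lb1→db1→mq1→web3
api3→auth2→cache2→web2→lb1→db1→web3
api3→auth2→cache2→web2→lb1→web3
api3→auth2→lb1→db1→mq1→web3
api3→auth2→lb1→db1→web3
api3→auth2→lb1→web3
api3→cache2→web2→lb1→db1→mq1→web3
api3→cache2→web2→lb1→db1→web3
api3→cache2→web2→lb1→web3
api3→mq1→lb1→db1→web3
api3→mq1→lb1→web3
api3→mq1→web3
api3→web2→lb1→db1→mq1→web3
api3→web2→lb1→db1→web3
api3→web2→lb1→web3

15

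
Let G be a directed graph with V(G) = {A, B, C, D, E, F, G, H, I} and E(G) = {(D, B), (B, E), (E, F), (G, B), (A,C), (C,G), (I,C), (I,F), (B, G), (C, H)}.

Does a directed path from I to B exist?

Explore from I.
Distance 1: reach C, F.
Distance 2: reach G, H.
Distance 3: reach B.
Found B.

Yes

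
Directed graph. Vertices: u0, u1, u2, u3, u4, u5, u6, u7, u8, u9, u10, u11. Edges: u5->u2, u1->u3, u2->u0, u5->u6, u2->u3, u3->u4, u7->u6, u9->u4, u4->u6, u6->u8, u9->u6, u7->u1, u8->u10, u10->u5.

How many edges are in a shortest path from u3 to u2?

6

Distance 0: u3.
Distance 1: u4.
Distance 2: u6.
Distance 3: u8.
Distance 4: u10.
Distance 5: u5.
Distance 6: u2 — contains u2.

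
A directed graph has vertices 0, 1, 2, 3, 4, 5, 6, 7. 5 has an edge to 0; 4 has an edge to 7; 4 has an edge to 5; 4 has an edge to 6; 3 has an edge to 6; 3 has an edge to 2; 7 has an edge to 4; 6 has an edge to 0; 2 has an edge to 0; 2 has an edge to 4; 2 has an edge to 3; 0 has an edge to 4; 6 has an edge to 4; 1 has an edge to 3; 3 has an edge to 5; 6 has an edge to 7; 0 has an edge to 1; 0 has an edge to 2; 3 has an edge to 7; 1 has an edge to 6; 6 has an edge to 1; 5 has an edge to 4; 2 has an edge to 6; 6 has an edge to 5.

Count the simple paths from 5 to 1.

5→0→1
5→0→2→3→6→1
5→0→2→3→7→4→6→1
5→0→2→4→6→1
5→0→2→6→1
5→0→4→6→1
5→4→6→0→1
5→4→6→1

8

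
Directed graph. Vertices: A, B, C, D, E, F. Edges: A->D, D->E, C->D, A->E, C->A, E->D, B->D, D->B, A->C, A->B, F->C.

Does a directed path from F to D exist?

Yes

Explore from F.
Distance 1: reach C.
Distance 2: reach A, D.
Found D.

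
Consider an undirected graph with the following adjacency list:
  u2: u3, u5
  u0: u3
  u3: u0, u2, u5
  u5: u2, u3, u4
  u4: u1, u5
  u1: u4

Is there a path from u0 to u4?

Yes

Explore from u0.
Distance 1: reach u3.
Distance 2: reach u2, u5.
Distance 3: reach u4.
Found u4.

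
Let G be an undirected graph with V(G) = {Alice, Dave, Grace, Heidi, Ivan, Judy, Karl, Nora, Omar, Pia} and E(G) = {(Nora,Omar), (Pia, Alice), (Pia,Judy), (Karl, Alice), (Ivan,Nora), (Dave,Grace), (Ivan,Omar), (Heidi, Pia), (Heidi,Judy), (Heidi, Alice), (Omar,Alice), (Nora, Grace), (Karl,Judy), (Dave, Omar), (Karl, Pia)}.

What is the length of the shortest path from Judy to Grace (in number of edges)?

Distance 0: Judy.
Distance 1: Heidi, Karl, Pia.
Distance 2: Alice.
Distance 3: Omar.
Distance 4: Dave, Ivan, Nora.
Distance 5: Grace — contains Grace.

5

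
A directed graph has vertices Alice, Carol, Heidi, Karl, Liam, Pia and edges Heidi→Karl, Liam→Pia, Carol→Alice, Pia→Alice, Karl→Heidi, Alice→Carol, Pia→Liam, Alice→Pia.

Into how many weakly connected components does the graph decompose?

From Alice: component {Alice, Carol, Liam, Pia}.
From Heidi: component {Heidi, Karl}.
That's 2 components.

2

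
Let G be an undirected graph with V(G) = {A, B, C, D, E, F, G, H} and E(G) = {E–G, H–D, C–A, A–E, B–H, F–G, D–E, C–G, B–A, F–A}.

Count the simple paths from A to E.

4

A–B–H–D–E
A–C–G–E
A–E
A–F–G–E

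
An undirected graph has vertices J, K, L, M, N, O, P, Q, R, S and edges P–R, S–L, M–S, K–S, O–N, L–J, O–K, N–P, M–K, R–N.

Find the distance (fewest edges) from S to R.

4

Distance 0: S.
Distance 1: K, L, M.
Distance 2: J, O.
Distance 3: N.
Distance 4: P, R — contains R.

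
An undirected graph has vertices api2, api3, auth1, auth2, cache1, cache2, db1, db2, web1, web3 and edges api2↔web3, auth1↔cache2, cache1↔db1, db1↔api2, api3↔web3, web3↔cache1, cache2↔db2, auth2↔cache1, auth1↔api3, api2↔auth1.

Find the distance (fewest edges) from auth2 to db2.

Distance 0: auth2.
Distance 1: cache1.
Distance 2: db1, web3.
Distance 3: api2, api3.
Distance 4: auth1.
Distance 5: cache2.
Distance 6: db2 — contains db2.

6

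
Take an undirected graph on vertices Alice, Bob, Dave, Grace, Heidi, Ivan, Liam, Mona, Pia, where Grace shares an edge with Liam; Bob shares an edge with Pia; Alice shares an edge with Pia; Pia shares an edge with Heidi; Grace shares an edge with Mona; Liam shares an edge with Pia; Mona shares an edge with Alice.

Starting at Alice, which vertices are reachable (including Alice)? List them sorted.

Alice, Bob, Grace, Heidi, Liam, Mona, Pia

Start at Alice.
Its neighbours: Mona, Pia.
Then their neighbours: Bob, Grace, Heidi, Liam.
Nothing further is reachable.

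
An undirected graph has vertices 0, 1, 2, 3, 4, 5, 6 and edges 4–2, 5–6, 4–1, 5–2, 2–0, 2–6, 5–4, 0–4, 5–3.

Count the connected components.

1

From 0: component {0, 1, 2, 3, 4, 5, 6}.
That's 1 component.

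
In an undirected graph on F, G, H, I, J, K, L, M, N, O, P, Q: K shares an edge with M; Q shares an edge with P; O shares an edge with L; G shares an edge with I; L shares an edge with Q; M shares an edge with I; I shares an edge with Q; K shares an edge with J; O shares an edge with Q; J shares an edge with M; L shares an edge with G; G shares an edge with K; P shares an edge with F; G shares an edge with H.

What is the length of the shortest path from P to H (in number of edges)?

4

Distance 0: P.
Distance 1: F, Q.
Distance 2: I, L, O.
Distance 3: G, M.
Distance 4: H, J, K — contains H.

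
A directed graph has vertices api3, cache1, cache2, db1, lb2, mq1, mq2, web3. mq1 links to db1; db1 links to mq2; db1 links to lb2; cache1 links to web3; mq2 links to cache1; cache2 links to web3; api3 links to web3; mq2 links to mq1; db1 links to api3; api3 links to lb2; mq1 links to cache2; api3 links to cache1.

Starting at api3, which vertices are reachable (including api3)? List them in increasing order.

api3, cache1, lb2, web3

Start at api3.
Its neighbours: cache1, lb2, web3.
Nothing further is reachable.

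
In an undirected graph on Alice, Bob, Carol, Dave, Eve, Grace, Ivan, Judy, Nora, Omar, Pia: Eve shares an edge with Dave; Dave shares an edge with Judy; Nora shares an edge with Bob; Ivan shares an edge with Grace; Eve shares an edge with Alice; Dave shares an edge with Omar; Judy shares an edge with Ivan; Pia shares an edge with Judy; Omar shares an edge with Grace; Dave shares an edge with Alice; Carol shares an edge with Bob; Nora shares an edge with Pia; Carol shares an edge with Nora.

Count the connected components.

1

From Alice: component {Alice, Bob, Carol, Dave, Eve, Grace, Ivan, Judy, Nora, Omar, Pia}.
That's 1 component.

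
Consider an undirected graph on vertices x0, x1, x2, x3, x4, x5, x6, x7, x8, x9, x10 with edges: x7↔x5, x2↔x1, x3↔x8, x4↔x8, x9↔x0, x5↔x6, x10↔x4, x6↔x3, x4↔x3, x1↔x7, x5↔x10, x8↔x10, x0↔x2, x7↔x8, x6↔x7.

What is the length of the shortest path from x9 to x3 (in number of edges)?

6

Distance 0: x9.
Distance 1: x0.
Distance 2: x2.
Distance 3: x1.
Distance 4: x7.
Distance 5: x5, x6, x8.
Distance 6: x3, x4, x10 — contains x3.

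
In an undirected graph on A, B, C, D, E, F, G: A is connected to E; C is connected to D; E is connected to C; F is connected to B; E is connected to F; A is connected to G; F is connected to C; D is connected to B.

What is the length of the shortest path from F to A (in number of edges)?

2

Distance 0: F.
Distance 1: B, C, E.
Distance 2: A, D — contains A.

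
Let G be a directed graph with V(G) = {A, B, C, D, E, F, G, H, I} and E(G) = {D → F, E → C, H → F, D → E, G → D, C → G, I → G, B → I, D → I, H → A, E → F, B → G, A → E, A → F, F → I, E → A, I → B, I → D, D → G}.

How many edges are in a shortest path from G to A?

Distance 0: G.
Distance 1: D.
Distance 2: E, F, I.
Distance 3: A, B, C — contains A.

3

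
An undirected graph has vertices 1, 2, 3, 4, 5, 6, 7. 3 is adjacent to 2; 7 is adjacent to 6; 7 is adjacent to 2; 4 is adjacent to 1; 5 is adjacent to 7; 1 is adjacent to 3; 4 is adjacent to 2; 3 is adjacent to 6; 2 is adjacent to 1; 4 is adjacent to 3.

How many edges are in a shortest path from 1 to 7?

2

Distance 0: 1.
Distance 1: 2, 3, 4.
Distance 2: 6, 7 — contains 7.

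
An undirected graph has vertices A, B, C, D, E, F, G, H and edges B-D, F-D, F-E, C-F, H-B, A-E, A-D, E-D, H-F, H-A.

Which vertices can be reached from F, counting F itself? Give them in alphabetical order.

Start at F.
Its neighbours: C, D, E, H.
Then their neighbours: A, B.
Nothing further is reachable.

A, B, C, D, E, F, H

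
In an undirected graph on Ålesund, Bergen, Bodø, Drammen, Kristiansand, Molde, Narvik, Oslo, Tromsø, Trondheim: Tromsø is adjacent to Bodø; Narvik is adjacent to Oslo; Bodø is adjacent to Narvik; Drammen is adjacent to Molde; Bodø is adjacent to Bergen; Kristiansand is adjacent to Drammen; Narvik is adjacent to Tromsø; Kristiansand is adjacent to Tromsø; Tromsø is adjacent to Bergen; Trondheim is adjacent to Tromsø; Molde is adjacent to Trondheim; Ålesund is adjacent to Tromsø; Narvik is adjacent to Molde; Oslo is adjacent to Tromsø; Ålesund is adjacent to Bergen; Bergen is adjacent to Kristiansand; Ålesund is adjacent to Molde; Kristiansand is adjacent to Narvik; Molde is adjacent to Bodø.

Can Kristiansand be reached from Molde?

Explore from Molde.
Distance 1: reach Ålesund, Bodø, Drammen, Narvik, Trondheim.
Distance 2: reach Bergen, Kristiansand, Oslo, Tromsø.
Found Kristiansand.

Yes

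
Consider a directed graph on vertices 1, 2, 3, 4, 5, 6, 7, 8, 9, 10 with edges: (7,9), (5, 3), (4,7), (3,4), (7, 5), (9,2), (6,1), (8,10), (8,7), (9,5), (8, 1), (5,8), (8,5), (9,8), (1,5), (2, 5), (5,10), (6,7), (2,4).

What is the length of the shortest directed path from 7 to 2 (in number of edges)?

Distance 0: 7.
Distance 1: 5, 9.
Distance 2: 2, 3, 8, 10 — contains 2.

2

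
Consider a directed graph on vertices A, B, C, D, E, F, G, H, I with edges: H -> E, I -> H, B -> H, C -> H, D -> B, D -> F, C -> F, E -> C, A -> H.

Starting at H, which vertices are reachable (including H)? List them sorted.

Start at H.
Its neighbours: E.
Then their neighbours: C.
Then next layer: F.
Nothing further is reachable.

C, E, F, H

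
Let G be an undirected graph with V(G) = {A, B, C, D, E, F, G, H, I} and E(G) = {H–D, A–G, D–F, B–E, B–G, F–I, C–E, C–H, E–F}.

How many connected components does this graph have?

1

From A: component {A, B, C, D, E, F, G, H, I}.
That's 1 component.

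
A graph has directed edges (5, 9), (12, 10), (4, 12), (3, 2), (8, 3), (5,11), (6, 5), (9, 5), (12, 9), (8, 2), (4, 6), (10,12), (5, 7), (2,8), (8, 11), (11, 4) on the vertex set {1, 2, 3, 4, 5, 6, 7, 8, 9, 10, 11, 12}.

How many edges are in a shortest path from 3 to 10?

Distance 0: 3.
Distance 1: 2.
Distance 2: 8.
Distance 3: 11.
Distance 4: 4.
Distance 5: 6, 12.
Distance 6: 5, 9, 10 — contains 10.

6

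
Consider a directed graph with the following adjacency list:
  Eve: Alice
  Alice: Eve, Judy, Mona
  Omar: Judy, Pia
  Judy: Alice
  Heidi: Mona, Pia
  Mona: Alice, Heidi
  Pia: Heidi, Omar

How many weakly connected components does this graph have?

1

From Alice: component {Alice, Eve, Heidi, Judy, Mona, Omar, Pia}.
That's 1 component.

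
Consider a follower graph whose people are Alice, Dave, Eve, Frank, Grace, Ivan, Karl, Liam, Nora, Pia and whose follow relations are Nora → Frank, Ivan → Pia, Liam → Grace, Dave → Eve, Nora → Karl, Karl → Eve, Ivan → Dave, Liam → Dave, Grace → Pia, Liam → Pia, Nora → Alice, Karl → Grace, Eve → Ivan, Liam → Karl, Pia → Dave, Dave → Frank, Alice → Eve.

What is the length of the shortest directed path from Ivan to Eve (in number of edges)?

Distance 0: Ivan.
Distance 1: Dave, Pia.
Distance 2: Eve, Frank — contains Eve.

2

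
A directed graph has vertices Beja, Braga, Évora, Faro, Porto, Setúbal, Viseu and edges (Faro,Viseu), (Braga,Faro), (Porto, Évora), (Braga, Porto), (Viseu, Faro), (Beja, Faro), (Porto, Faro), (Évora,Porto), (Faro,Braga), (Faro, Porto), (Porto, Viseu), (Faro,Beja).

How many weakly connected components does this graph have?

2

From Beja: component {Beja, Braga, Évora, Faro, Porto, Viseu}.
From Setúbal: component {Setúbal}.
That's 2 components.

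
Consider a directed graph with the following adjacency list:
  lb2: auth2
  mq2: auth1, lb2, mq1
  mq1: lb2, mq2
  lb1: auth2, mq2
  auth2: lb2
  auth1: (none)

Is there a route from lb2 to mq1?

Explore from lb2.
Distance 1: reach auth2.
The search from lb2 is exhausted; no directed path reaches mq1.

No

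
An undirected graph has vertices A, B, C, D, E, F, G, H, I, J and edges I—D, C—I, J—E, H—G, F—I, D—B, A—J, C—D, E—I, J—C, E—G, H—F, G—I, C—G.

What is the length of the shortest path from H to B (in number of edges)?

4

Distance 0: H.
Distance 1: F, G.
Distance 2: C, E, I.
Distance 3: D, J.
Distance 4: A, B — contains B.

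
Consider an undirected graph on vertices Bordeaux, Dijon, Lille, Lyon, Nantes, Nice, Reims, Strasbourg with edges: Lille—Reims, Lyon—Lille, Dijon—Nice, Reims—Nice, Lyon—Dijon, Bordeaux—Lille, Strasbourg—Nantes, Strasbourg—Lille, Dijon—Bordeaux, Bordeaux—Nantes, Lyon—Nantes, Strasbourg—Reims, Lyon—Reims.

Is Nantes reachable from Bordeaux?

Yes

Explore from Bordeaux.
Distance 1: reach Dijon, Lille, Nantes.
Found Nantes.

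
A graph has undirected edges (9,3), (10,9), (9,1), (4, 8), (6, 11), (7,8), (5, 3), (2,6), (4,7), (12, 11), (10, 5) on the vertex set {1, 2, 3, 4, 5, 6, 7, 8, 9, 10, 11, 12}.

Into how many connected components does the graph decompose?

3

From 1: component {1, 3, 5, 9, 10}.
From 2: component {2, 6, 11, 12}.
From 4: component {4, 7, 8}.
That's 3 components.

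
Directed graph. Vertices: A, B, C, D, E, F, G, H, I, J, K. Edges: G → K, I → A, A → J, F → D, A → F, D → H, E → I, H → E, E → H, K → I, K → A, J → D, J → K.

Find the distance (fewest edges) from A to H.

3

Distance 0: A.
Distance 1: F, J.
Distance 2: D, K.
Distance 3: H, I — contains H.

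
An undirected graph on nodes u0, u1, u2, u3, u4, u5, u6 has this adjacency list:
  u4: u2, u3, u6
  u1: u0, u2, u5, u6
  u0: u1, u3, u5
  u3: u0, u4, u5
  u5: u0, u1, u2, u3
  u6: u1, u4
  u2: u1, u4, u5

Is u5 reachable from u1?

Yes

Explore from u1.
Distance 1: reach u0, u2, u5, u6.
Found u5.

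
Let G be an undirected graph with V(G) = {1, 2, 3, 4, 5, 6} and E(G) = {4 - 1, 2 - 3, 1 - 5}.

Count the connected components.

From 1: component {1, 4, 5}.
From 2: component {2, 3}.
From 6: component {6}.
That's 3 components.

3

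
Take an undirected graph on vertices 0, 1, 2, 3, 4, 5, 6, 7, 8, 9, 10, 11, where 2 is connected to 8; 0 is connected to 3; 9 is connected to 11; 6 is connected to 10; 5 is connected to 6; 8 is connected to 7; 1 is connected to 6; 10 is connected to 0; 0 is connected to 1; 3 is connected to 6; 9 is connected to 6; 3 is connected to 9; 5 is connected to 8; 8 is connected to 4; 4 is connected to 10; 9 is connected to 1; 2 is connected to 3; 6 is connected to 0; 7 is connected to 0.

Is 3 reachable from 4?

Yes

Explore from 4.
Distance 1: reach 8, 10.
Distance 2: reach 0, 2, 5, 6, 7.
Distance 3: reach 1, 3, 9.
Found 3.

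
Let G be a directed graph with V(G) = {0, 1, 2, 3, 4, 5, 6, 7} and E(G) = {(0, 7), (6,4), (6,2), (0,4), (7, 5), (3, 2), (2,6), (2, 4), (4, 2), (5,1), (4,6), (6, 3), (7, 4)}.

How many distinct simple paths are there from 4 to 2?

4→2
4→6→2
4→6→3→2

3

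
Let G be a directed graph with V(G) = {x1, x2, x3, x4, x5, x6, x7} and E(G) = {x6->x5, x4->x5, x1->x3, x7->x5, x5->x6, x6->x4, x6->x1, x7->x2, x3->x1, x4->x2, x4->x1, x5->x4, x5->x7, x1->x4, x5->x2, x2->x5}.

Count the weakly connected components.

From x1: component {x1, x2, x3, x4, x5, x6, x7}.
That's 1 component.

1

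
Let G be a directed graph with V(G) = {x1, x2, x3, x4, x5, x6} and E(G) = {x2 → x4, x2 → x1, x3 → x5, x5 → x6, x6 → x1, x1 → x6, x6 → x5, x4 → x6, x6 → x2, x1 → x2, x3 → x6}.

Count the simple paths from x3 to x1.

x3→x5→x6→x1
x3→x5→x6→x2→x1
x3→x6→x1
x3→x6→x2→x1

4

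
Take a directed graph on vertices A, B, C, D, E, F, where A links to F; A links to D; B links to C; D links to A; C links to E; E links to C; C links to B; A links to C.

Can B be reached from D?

Yes

Explore from D.
Distance 1: reach A.
Distance 2: reach C, F.
Distance 3: reach B, E.
Found B.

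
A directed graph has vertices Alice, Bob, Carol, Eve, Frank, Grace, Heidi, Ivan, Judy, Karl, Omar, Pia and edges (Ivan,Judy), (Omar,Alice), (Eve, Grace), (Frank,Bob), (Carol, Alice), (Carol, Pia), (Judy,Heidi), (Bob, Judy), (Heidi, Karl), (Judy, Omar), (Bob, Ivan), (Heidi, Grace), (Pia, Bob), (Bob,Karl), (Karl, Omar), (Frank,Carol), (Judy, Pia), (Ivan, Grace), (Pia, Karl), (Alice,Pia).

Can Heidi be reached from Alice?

Yes

Explore from Alice.
Distance 1: reach Pia.
Distance 2: reach Bob, Karl.
Distance 3: reach Ivan, Judy, Omar.
Distance 4: reach Grace, Heidi.
Found Heidi.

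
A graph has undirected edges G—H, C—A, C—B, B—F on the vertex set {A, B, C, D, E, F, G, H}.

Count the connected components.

4

From A: component {A, B, C, F}.
From D: component {D}.
From E: component {E}.
From G: component {G, H}.
That's 4 components.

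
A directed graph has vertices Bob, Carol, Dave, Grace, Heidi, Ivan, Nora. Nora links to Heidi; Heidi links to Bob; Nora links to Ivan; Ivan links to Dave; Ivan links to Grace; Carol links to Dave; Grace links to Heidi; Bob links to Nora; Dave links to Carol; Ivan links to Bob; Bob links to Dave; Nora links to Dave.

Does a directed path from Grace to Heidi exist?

Yes

Explore from Grace.
Distance 1: reach Heidi.
Found Heidi.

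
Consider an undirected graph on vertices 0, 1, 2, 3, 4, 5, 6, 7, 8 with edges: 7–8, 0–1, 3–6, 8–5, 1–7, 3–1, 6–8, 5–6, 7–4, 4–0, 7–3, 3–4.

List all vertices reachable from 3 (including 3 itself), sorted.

Start at 3.
Its neighbours: 1, 4, 6, 7.
Then their neighbours: 0, 5, 8.
Nothing further is reachable.

0, 1, 3, 4, 5, 6, 7, 8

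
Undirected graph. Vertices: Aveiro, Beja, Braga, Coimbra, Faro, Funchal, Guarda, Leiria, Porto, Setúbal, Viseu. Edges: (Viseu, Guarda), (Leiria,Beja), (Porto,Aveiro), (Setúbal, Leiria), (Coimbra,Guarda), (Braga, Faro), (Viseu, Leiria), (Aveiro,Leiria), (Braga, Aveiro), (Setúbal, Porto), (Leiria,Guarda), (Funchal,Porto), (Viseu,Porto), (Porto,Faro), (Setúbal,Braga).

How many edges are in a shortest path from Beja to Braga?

3

Distance 0: Beja.
Distance 1: Leiria.
Distance 2: Aveiro, Guarda, Setúbal, Viseu.
Distance 3: Braga, Coimbra, Porto — contains Braga.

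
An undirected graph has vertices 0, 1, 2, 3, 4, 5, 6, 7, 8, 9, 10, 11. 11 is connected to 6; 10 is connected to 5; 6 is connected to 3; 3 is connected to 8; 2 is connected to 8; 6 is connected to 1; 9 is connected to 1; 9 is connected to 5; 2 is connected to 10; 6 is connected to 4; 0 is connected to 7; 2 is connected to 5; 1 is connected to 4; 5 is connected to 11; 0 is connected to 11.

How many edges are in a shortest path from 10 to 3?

Distance 0: 10.
Distance 1: 2, 5.
Distance 2: 8, 9, 11.
Distance 3: 0, 1, 3, 6 — contains 3.

3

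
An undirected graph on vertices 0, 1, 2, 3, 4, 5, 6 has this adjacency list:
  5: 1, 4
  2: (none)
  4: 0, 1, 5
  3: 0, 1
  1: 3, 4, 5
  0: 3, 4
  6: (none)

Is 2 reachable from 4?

No

Explore from 4.
Distance 1: reach 0, 1, 5.
Distance 2: reach 3.
The search is exhausted without reaching 2; it lies in a different component.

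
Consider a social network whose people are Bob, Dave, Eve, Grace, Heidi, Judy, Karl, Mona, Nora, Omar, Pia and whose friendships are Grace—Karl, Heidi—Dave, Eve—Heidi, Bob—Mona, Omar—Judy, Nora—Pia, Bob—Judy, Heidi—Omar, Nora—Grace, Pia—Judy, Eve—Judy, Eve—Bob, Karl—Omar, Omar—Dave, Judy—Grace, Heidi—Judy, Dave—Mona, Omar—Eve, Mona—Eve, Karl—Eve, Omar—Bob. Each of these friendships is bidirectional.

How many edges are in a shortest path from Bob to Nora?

Distance 0: Bob.
Distance 1: Eve, Judy, Mona, Omar.
Distance 2: Dave, Grace, Heidi, Karl, Pia.
Distance 3: Nora — contains Nora.

3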